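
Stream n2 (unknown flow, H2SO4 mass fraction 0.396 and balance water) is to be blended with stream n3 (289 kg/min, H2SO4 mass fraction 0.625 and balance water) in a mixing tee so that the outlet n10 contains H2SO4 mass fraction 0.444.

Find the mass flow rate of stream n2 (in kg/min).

1090 kg/min

Let n2 be the unknown flow. Total out = 289 + n2.
H2SO4 balance: 180.62 + 0.396·n2 = 0.444·(289 + n2)
(0.396 − 0.444)·n2 = 0.444×289 − 180.62 = -52.309
n2 = -52.309 / -0.048 = 1089.8 kg/min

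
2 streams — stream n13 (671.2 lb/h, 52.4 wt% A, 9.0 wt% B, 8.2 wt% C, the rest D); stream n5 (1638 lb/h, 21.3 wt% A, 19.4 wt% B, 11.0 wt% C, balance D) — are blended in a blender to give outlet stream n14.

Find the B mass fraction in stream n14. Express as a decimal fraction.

0.164

Total flow out = 671.2 + 1638 = 2309.2 lb/h.
B in = 671.2×0.090 + 1638×0.194 = 378.18 lb/h.
B mass fraction in n14 = 378.18/2309.2 = 0.164.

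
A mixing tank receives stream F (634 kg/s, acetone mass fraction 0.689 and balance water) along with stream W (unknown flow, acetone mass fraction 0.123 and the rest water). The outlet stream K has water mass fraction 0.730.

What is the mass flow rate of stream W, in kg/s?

Let W be the unknown flow. Total out = 634 + W.
water balance: 197.17 + 0.877·W = 0.730·(634 + W)
(0.877 − 0.730)·W = 0.730×634 − 197.17 = 265.65
W = 265.65 / 0.147 = 1807.1 kg/s

1807 kg/s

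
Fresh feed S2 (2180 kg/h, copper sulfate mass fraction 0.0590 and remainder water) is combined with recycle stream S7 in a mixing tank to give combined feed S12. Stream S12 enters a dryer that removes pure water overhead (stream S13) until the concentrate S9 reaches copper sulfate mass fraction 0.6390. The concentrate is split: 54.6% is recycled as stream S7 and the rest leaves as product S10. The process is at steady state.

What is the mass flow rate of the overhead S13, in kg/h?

1979 kg/h

Overall copper sulfate balance (none leaves overhead): copper sulfate in fresh feed = copper sulfate in product, i.e. 2180×0.059 = (1−0.546)·S9·0.639.
S9 = 128.62/(0.639×0.454) = 443.36 kg/h.
Recycle S7 = 0.546×443.36 = 242.07 kg/h.
Combined feed S12 = 2180 + 242.07 = 2422.1 kg/h.
Overhead S13 = S12 − S9 = 2422.1 − 443.36 = 1978.7 kg/h.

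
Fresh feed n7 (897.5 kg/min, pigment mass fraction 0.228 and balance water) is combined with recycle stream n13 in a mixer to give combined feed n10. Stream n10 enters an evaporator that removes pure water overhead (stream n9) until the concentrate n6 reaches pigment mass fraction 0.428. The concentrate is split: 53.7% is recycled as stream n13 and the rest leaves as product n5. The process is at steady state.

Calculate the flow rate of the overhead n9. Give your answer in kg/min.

Overall pigment balance (none leaves overhead): pigment in fresh feed = pigment in product, i.e. 897.5×0.228 = (1−0.537)·n6·0.428.
n6 = 204.63/(0.428×0.463) = 1032.6 kg/min.
Recycle n13 = 0.537×1032.6 = 554.52 kg/min.
Combined feed n10 = 897.5 + 554.52 = 1452 kg/min.
Overhead n9 = n10 − n6 = 1452 − 1032.6 = 419.39 kg/min.

419.4 kg/min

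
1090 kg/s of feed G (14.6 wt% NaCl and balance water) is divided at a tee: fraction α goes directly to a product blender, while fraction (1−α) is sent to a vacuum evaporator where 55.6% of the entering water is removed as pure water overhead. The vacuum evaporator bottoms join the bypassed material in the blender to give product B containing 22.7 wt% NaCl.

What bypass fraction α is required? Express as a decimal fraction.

0.249

All 1090×0.146 = 159.14 kg/s of NaCl reaches B, so B = 159.14/0.227 = 701.06 kg/s and vapour = 388.94 kg/s.
The evaporator receives (1−α)·1090 of feed at 0.854 water and removes 0.556 of that water:
0.556×0.854×(1−α)×1090 = 388.94
(1−α) = 388.94/517.56 = 0.7515;  α = 0.2485.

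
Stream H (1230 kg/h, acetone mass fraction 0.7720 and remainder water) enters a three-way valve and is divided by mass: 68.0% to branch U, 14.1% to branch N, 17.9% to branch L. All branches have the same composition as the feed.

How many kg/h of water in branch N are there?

39.54 kg/h

Branch N total = 0.141×1230 = 173.43 kg/h.
water in N = 0.228×173.43 = 39.542 kg/h.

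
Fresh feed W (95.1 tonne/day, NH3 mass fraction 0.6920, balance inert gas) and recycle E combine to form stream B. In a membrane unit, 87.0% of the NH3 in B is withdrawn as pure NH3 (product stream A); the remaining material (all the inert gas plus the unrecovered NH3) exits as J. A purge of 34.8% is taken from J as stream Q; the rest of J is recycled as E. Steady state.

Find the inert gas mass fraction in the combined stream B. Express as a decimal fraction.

inert gas enters only via W and leaves only via the purge: 95.1×0.308 = 0.348×(inert gas in J), and the membrane unit passes all inert gas, so inert gas in B = inert gas in J = 84.169 tonne/day.
NH3 in B: m_A = 95.1×0.692 + (1−0.348)·(1−0.870)·m_A, so m_A = 65.809/0.9152 = 71.904 tonne/day.
B = 71.904 + 84.169 = 156.07 tonne/day.
inert gas fraction in B = 84.169/156.07 = 0.5393.

0.5393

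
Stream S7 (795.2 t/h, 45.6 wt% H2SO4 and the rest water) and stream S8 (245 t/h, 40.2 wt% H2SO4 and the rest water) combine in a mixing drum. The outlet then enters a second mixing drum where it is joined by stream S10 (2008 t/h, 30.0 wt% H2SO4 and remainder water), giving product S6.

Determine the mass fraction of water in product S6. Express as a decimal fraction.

0.651

Overall, product flow = 3048.2 t/h.
water in = 795.2×0.544 + 245×0.598 + 2008×0.700 = 1984.7 t/h.
water fraction in S6 = 0.651.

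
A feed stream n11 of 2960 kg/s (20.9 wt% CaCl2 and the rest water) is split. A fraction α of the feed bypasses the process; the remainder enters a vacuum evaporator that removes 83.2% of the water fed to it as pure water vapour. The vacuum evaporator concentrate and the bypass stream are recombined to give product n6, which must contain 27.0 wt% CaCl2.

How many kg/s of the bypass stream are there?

1944 kg/s

All 2960×0.209 = 618.64 kg/s of CaCl2 reaches n6, so n6 = 618.64/0.270 = 2291.3 kg/s and vapour = 668.74 kg/s.
The evaporator receives (1−α)·2960 of feed at 0.791 water and removes 0.832 of that water:
0.832×0.791×(1−α)×2960 = 668.74
(1−α) = 668.74/1948 = 0.3433;  α = 0.6567.
Bypass flow = 0.6567×2960 = 1943.8 kg/s.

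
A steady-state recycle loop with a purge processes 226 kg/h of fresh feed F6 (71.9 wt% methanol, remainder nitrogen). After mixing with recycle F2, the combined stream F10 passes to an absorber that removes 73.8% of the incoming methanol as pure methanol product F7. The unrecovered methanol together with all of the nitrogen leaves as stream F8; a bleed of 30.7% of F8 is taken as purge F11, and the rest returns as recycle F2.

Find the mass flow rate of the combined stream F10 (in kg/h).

405.4 kg/h

nitrogen enters only via F6 and leaves only via the purge: 226×0.281 = 0.307×(nitrogen in F8), and the absorber passes all nitrogen, so nitrogen in F10 = nitrogen in F8 = 206.86 kg/h.
methanol in F10: m_A = 226×0.719 + (1−0.307)·(1−0.738)·m_A, so m_A = 162.49/0.8184 = 198.54 kg/h.
F10 = 198.54 + 206.86 = 405.4 kg/h.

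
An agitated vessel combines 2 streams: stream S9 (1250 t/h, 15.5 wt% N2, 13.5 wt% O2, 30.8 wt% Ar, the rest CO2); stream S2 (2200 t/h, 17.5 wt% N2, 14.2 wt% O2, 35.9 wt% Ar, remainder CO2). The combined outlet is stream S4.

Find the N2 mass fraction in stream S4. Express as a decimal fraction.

Total flow out = 1250 + 2200 = 3450 t/h.
N2 in = 1250×0.155 + 2200×0.175 = 578.75 t/h.
N2 mass fraction in S4 = 578.75/3450 = 0.168.

0.168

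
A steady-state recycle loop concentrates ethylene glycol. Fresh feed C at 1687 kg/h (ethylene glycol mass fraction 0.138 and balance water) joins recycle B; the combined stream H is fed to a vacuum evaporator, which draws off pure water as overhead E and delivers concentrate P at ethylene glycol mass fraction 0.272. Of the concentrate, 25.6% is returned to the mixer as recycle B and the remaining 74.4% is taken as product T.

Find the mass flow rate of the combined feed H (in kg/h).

1982 kg/h

Overall ethylene glycol balance (none leaves overhead): ethylene glycol in fresh feed = ethylene glycol in product, i.e. 1687×0.138 = (1−0.256)·P·0.272.
P = 232.81/(0.272×0.744) = 1150.4 kg/h.
Recycle B = 0.256×1150.4 = 294.5 kg/h.
Combined feed H = 1687 + 294.5 = 1981.5 kg/h.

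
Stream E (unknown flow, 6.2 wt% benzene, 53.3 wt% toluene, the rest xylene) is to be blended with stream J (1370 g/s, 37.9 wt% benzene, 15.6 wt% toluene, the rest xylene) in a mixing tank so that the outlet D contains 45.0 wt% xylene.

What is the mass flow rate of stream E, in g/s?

456.7 g/s

Let E be the unknown flow. Total out = 1370 + E.
xylene balance: 637.05 + 0.405·E = 0.450·(1370 + E)
(0.405 − 0.450)·E = 0.450×1370 − 637.05 = -20.55
E = -20.55 / -0.045 = 456.67 g/s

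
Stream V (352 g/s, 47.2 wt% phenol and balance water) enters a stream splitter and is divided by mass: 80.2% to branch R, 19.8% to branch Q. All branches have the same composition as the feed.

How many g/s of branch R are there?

Branch R flow = 0.802×352 = 282.3 g/s.

282.3 g/s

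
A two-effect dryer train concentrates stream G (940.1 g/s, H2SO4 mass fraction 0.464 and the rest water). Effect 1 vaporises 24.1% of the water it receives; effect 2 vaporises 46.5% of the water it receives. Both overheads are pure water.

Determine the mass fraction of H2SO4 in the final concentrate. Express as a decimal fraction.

water in feed = 940.1×0.536 = 503.89 g/s.
After stage 1: water left = (1−0.241)×503.89 = 382.46; stream total = 818.66 g/s.
After stage 2: water left = (1−0.465)×382.46 = 204.61; final concentrate = 640.82 g/s.
H2SO4 fraction = 436.21/640.82 = 0.681.

0.681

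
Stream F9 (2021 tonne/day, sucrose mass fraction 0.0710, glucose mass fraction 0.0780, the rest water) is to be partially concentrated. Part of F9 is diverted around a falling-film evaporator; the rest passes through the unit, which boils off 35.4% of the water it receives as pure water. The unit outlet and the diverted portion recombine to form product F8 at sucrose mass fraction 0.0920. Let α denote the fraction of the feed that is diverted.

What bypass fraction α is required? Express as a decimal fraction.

All 2021×0.071 = 143.49 tonne/day of sucrose reaches F8, so F8 = 143.49/0.092 = 1559.7 tonne/day and vapour = 461.32 tonne/day.
The evaporator receives (1−α)·2021 of feed at 0.851 water and removes 0.354 of that water:
0.354×0.851×(1−α)×2021 = 461.32
(1−α) = 461.32/608.83 = 0.7577;  α = 0.2423.

0.242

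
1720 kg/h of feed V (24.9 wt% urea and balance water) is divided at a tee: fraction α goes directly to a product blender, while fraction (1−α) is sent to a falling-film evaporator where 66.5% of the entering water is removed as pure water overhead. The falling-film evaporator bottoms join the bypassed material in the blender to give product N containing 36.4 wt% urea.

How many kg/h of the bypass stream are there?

631.9 kg/h

All 1720×0.249 = 428.28 kg/h of urea reaches N, so N = 428.28/0.364 = 1176.6 kg/h and vapour = 543.41 kg/h.
The evaporator receives (1−α)·1720 of feed at 0.751 water and removes 0.665 of that water:
0.665×0.751×(1−α)×1720 = 543.41
(1−α) = 543.41/858.99 = 0.6326;  α = 0.3674.
Bypass flow = 0.3674×1720 = 631.91 kg/h.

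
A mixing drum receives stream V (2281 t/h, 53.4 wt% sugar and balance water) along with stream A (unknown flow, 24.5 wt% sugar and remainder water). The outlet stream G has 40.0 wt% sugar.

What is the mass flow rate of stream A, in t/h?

Let A be the unknown flow. Total out = 2281 + A.
sugar balance: 1218.1 + 0.245·A = 0.400·(2281 + A)
(0.245 − 0.400)·A = 0.400×2281 − 1218.1 = -305.65
A = -305.65 / -0.155 = 1972 t/h

1972 t/h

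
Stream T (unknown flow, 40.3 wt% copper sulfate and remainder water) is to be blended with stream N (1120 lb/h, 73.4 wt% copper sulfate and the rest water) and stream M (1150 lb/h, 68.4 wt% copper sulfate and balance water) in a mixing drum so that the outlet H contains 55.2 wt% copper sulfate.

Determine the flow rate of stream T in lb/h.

2387 lb/h

Let T be the unknown flow. Total out = 2270 + T.
copper sulfate balance: 1608.7 + 0.403·T = 0.552·(2270 + T)
(0.403 − 0.552)·T = 0.552×2270 − 1608.7 = -355.64
T = -355.64 / -0.149 = 2386.8 lb/h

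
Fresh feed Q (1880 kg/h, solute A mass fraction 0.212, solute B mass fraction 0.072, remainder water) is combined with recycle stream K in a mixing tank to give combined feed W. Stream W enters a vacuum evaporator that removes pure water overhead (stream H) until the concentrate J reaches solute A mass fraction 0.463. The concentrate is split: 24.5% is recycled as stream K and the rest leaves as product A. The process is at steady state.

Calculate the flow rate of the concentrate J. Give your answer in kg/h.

Overall solute A balance (none leaves overhead): solute A in fresh feed = solute A in product, i.e. 1880×0.212 = (1−0.245)·J·0.463.
J = 398.56/(0.463×0.755) = 1140.2 kg/h.

1140 kg/h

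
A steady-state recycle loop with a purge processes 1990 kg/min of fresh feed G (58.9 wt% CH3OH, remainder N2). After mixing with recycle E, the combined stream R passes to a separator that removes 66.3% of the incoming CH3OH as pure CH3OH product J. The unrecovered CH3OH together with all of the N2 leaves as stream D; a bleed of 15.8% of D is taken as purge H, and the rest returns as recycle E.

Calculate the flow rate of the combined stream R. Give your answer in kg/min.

N2 enters only via G and leaves only via the purge: 1990×0.411 = 0.158×(N2 in D), and the separator passes all N2, so N2 in R = N2 in D = 5176.5 kg/min.
CH3OH in R: m_A = 1990×0.589 + (1−0.158)·(1−0.663)·m_A, so m_A = 1172.1/0.7162 = 1636.5 kg/min.
R = 1636.5 + 5176.5 = 6813 kg/min.

6813 kg/min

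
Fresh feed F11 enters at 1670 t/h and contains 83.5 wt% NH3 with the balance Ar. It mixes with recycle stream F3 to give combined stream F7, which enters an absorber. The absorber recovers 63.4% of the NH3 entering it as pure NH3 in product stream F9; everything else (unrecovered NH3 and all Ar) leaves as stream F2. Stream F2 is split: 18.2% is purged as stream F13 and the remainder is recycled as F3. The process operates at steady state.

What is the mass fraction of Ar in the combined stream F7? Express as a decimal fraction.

Ar enters only via F11 and leaves only via the purge: 1670×0.165 = 0.182×(Ar in F2), and the absorber passes all Ar, so Ar in F7 = Ar in F2 = 1514 t/h.
NH3 in F7: m_A = 1670×0.835 + (1−0.182)·(1−0.634)·m_A, so m_A = 1394.5/0.7006 = 1990.3 t/h.
F7 = 1990.3 + 1514 = 3504.3 t/h.
Ar fraction in F7 = 1514/3504.3 = 0.432.

0.432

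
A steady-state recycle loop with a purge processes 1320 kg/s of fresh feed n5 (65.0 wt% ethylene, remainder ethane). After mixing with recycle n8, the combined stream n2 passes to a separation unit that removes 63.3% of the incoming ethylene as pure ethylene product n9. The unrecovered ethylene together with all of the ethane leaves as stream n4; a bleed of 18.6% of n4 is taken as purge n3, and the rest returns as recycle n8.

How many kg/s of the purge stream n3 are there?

545.5 kg/s

ethane enters only via n5 and leaves only via the purge: 1320×0.350 = 0.186×(ethane in n4), and the separation unit passes all ethane, so ethane in n2 = ethane in n4 = 2483.9 kg/s.
ethylene in n2: m_A = 1320×0.650 + (1−0.186)·(1−0.633)·m_A, so m_A = 858/0.7013 = 1223.5 kg/s.
n4 = (1−0.633)×1223.5 + 2483.9 = 2932.9 kg/s.
Purge n3 = 0.186×2932.9 = 545.52 kg/s.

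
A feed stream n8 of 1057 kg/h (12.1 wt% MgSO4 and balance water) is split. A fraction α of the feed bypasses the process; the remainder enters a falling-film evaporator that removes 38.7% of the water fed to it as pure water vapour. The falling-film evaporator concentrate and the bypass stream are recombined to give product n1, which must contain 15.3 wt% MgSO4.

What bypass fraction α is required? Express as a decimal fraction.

All 1057×0.121 = 127.9 kg/h of MgSO4 reaches n1, so n1 = 127.9/0.153 = 835.93 kg/h and vapour = 221.07 kg/h.
The evaporator receives (1−α)·1057 of feed at 0.879 water and removes 0.387 of that water:
0.387×0.879×(1−α)×1057 = 221.07
(1−α) = 221.07/359.56 = 0.6148;  α = 0.3852.

0.385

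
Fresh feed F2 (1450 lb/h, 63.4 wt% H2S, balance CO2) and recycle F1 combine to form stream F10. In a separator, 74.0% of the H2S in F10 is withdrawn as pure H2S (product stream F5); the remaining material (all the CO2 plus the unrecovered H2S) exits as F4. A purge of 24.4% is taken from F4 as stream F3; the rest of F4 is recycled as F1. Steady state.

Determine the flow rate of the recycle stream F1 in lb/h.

CO2 enters only via F2 and leaves only via the purge: 1450×0.366 = 0.244×(CO2 in F4), and the separator passes all CO2, so CO2 in F10 = CO2 in F4 = 2175 lb/h.
H2S in F10: m_A = 1450×0.634 + (1−0.244)·(1−0.740)·m_A, so m_A = 919.3/0.8034 = 1144.2 lb/h.
F4 = (1−0.740)×1144.2 + 2175 = 2472.5 lb/h.
Recycle F1 = (1−0.244)×2472.5 = 1869.2 lb/h.

1869 lb/h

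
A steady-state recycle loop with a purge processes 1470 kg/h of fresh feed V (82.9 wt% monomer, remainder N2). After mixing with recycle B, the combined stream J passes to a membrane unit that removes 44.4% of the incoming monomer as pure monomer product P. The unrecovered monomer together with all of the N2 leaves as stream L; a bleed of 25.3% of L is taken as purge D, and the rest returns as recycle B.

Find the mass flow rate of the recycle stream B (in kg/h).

N2 enters only via V and leaves only via the purge: 1470×0.171 = 0.253×(N2 in L), and the membrane unit passes all N2, so N2 in J = N2 in L = 993.56 kg/h.
monomer in J: m_A = 1470×0.829 + (1−0.253)·(1−0.444)·m_A, so m_A = 1218.6/0.5847 = 2084.3 kg/h.
L = (1−0.444)×2084.3 + 993.56 = 2152.4 kg/h.
Recycle B = (1−0.253)×2152.4 = 1607.9 kg/h.

1608 kg/h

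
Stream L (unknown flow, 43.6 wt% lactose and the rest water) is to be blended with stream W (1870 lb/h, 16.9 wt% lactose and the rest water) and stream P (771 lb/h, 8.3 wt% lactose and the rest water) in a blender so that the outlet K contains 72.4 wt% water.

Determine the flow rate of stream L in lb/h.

2181 lb/h

Let L be the unknown flow. Total out = 2641 + L.
water balance: 2261 + 0.564·L = 0.724·(2641 + L)
(0.564 − 0.724)·L = 0.724×2641 − 2261 = -348.89
L = -348.89 / -0.160 = 2180.6 lb/h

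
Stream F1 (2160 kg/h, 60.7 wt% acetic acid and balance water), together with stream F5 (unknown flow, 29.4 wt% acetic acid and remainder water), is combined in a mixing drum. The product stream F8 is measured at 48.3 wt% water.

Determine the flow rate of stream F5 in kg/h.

871.7 kg/h

Let F5 be the unknown flow. Total out = 2160 + F5.
water balance: 848.88 + 0.706·F5 = 0.483·(2160 + F5)
(0.706 − 0.483)·F5 = 0.483×2160 − 848.88 = 194.4
F5 = 194.4 / 0.223 = 871.75 kg/h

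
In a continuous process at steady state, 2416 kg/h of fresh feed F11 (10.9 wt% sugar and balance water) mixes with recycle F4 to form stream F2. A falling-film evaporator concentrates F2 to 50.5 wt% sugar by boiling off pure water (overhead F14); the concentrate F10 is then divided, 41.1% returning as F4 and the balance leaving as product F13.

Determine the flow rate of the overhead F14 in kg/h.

1895 kg/h

Overall sugar balance (none leaves overhead): sugar in fresh feed = sugar in product, i.e. 2416×0.109 = (1−0.411)·F10·0.505.
F10 = 263.34/(0.505×0.589) = 885.35 kg/h.
Recycle F4 = 0.411×885.35 = 363.88 kg/h.
Combined feed F2 = 2416 + 363.88 = 2779.9 kg/h.
Overhead F14 = F2 − F10 = 2779.9 − 885.35 = 1894.5 kg/h.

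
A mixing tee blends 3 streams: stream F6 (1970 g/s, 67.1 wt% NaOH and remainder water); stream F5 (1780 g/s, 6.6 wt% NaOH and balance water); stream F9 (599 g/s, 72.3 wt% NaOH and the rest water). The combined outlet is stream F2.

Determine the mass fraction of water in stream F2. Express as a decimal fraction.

0.569

Total flow out = 1970 + 1780 + 599 = 4349 g/s.
water in = 1970×0.329 + 1780×0.934 + 599×0.277 = 2476.6 g/s.
water mass fraction in F2 = 2476.6/4349 = 0.569.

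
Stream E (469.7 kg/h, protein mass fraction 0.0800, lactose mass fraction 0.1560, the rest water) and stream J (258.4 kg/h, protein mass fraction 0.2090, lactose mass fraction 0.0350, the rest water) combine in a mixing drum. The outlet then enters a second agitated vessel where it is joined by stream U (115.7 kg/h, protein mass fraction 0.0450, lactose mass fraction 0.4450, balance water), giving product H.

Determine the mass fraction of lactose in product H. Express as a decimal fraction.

Overall, product flow = 843.8 kg/h.
lactose in = 469.7×0.156 + 258.4×0.035 + 115.7×0.445 = 133.8 kg/h.
lactose fraction in H = 0.1586.

0.1586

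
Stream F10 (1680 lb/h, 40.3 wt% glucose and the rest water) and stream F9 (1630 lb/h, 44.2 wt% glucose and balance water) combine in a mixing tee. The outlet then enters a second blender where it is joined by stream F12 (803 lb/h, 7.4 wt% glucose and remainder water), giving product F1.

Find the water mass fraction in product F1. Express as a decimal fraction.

0.6458

Overall, product flow = 4113 lb/h.
water in = 1680×0.597 + 1630×0.558 + 803×0.926 = 2656.1 lb/h.
water fraction in F1 = 0.6458.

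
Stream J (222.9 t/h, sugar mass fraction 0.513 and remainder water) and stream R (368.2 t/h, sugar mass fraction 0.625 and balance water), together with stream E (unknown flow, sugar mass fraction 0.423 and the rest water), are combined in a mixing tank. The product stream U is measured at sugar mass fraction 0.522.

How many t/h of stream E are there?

362.8 t/h

Let E be the unknown flow. Total out = 591.1 + E.
sugar balance: 344.47 + 0.423·E = 0.522·(591.1 + E)
(0.423 − 0.522)·E = 0.522×591.1 − 344.47 = -35.918
E = -35.918 / -0.099 = 362.81 t/h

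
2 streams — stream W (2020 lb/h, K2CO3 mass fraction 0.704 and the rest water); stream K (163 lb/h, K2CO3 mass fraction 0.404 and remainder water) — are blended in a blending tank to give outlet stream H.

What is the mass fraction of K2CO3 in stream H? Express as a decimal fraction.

Total flow out = 2020 + 163 = 2183 lb/h.
K2CO3 in = 2020×0.704 + 163×0.404 = 1487.9 lb/h.
K2CO3 mass fraction in H = 1487.9/2183 = 0.682.

0.682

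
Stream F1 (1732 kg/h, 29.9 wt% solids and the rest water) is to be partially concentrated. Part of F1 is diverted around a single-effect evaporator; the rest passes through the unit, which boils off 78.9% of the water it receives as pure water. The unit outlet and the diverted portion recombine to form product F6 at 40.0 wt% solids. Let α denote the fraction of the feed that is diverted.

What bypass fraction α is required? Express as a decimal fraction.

0.543

All 1732×0.299 = 517.87 kg/h of solids reaches F6, so F6 = 517.87/0.400 = 1294.7 kg/h and vapour = 437.33 kg/h.
The evaporator receives (1−α)·1732 of feed at 0.701 water and removes 0.789 of that water:
0.789×0.701×(1−α)×1732 = 437.33
(1−α) = 437.33/957.95 = 0.4565;  α = 0.5435.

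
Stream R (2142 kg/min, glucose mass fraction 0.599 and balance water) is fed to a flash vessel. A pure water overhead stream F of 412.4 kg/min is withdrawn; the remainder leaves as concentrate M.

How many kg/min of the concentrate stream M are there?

Concentrate = 2142 − 412.4 = 1729.6 kg/min.

1730 kg/min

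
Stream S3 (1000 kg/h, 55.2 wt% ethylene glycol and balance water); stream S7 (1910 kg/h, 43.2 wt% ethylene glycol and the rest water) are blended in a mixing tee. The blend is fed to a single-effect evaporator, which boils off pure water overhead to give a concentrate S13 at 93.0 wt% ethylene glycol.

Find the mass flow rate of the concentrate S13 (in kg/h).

ethylene glycol entering = 1000×0.552 + 1910×0.432 = 1377.1 kg/h.
All ethylene glycol reports to S13, so S13 = 1377.1/0.930 = 1480.8 kg/h.

1481 kg/h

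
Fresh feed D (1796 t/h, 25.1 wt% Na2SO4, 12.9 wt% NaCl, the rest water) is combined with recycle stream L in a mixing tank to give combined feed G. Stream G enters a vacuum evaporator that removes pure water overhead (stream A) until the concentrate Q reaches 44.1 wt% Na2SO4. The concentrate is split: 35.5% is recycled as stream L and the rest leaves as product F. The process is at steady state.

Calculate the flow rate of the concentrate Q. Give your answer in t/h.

Overall Na2SO4 balance (none leaves overhead): Na2SO4 in fresh feed = Na2SO4 in product, i.e. 1796×0.251 = (1−0.355)·Q·0.441.
Q = 450.8/(0.441×0.645) = 1584.8 t/h.

1585 t/h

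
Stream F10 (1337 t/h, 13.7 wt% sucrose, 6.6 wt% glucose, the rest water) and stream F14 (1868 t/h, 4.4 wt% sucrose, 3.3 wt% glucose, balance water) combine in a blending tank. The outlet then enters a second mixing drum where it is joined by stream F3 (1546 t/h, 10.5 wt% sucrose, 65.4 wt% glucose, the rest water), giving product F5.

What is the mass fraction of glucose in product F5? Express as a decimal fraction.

Overall, product flow = 4751 t/h.
glucose in = 1337×0.066 + 1868×0.033 + 1546×0.654 = 1161 t/h.
glucose fraction in F5 = 0.244.

0.244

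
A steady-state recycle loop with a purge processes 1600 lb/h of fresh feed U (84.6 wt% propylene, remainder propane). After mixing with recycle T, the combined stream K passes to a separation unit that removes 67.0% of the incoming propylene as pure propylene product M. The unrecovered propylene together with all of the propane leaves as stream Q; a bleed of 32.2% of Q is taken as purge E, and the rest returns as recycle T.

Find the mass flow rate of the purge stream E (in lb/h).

propane enters only via U and leaves only via the purge: 1600×0.154 = 0.322×(propane in Q), and the separation unit passes all propane, so propane in K = propane in Q = 765.22 lb/h.
propylene in K: m_A = 1600×0.846 + (1−0.322)·(1−0.670)·m_A, so m_A = 1353.6/0.7763 = 1743.7 lb/h.
Q = (1−0.670)×1743.7 + 765.22 = 1340.7 lb/h.
Purge E = 0.322×1340.7 = 431.69 lb/h.

431.7 lb/h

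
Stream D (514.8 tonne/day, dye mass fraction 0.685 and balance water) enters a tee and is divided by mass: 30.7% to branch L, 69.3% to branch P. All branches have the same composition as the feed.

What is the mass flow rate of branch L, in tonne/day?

158 tonne/day

Branch L flow = 0.307×514.8 = 158.04 tonne/day.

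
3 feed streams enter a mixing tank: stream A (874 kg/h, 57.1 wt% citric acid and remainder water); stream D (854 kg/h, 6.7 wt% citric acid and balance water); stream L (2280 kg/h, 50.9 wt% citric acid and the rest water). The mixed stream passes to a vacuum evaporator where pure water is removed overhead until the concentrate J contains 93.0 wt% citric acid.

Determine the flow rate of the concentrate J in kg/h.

citric acid entering = 874×0.571 + 854×0.067 + 2280×0.509 = 1716.8 kg/h.
All citric acid reports to J, so J = 1716.8/0.930 = 1846 kg/h.

1846 kg/h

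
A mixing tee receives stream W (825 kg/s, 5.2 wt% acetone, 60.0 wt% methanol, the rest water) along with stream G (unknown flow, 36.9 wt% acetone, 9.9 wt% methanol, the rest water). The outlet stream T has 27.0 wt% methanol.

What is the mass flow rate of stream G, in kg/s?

Let G be the unknown flow. Total out = 825 + G.
methanol balance: 495 + 0.099·G = 0.270·(825 + G)
(0.099 − 0.270)·G = 0.270×825 − 495 = -272.25
G = -272.25 / -0.171 = 1592.1 kg/s

1592 kg/s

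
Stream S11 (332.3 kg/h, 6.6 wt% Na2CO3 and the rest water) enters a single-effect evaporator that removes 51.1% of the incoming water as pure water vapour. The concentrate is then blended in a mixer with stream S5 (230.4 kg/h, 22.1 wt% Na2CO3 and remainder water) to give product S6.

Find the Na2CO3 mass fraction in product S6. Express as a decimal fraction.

Vapour removed = 0.511×0.934×332.3 = 158.6 kg/h; concentrate = 173.7 kg/h.
Na2CO3 reaching the mixer = 21.932 (from concentrate) + 230.4×0.221 = 72.85 kg/h.
Product flow = 173.7 + 230.4 = 404.1 kg/h; Na2CO3 fraction = 0.180.

0.180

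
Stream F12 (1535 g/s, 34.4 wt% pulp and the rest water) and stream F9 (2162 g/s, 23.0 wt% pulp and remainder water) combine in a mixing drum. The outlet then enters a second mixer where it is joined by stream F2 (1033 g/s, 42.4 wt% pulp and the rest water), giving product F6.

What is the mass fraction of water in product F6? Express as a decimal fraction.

0.6906

Overall, product flow = 4730 g/s.
water in = 1535×0.656 + 2162×0.770 + 1033×0.576 = 3266.7 g/s.
water fraction in F6 = 0.6906.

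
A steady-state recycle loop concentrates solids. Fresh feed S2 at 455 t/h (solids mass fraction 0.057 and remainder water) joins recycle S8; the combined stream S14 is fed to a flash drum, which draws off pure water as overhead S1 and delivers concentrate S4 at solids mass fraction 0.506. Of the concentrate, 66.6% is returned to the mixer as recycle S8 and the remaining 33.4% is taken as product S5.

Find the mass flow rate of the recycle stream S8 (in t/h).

102.2 t/h

Overall solids balance (none leaves overhead): solids in fresh feed = solids in product, i.e. 455×0.057 = (1−0.666)·S4·0.506.
S4 = 25.935/(0.506×0.334) = 153.46 t/h.
Recycle S8 = 0.666×153.46 = 102.2 t/h.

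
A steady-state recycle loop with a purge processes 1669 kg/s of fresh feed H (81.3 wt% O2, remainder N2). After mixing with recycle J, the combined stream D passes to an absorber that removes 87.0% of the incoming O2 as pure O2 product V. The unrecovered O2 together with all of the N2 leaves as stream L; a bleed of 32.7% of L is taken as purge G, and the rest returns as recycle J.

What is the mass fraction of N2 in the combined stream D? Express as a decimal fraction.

N2 enters only via H and leaves only via the purge: 1669×0.187 = 0.327×(N2 in L), and the absorber passes all N2, so N2 in D = N2 in L = 954.44 kg/s.
O2 in D: m_A = 1669×0.813 + (1−0.327)·(1−0.870)·m_A, so m_A = 1356.9/0.9125 = 1487 kg/s.
D = 1487 + 954.44 = 2441.4 kg/s.
N2 fraction in D = 954.44/2441.4 = 0.391.

0.391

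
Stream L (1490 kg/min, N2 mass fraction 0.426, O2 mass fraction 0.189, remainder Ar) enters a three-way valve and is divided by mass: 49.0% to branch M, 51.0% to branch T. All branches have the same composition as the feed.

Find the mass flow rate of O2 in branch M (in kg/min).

Branch M total = 0.490×1490 = 730.1 kg/min.
O2 in M = 0.189×730.1 = 137.99 kg/min.

138 kg/min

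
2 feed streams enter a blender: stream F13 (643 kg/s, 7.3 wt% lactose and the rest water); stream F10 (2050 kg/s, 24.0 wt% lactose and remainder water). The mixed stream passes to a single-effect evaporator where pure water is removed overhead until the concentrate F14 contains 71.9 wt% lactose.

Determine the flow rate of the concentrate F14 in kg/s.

749.6 kg/s

lactose entering = 643×0.073 + 2050×0.240 = 538.94 kg/s.
All lactose reports to F14, so F14 = 538.94/0.719 = 749.57 kg/s.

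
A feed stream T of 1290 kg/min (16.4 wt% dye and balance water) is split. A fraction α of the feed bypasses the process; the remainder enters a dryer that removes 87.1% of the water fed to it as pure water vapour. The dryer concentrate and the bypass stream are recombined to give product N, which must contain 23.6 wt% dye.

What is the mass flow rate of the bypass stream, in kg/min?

All 1290×0.164 = 211.56 kg/min of dye reaches N, so N = 211.56/0.236 = 896.44 kg/min and vapour = 393.56 kg/min.
The evaporator receives (1−α)·1290 of feed at 0.836 water and removes 0.871 of that water:
0.871×0.836×(1−α)×1290 = 393.56
(1−α) = 393.56/939.32 = 0.4190;  α = 0.5810.
Bypass flow = 0.5810×1290 = 749.51 kg/min.

749.5 kg/min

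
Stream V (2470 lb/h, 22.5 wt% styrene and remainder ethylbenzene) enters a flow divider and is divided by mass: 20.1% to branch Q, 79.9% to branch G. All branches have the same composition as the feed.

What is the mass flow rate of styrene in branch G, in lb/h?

444 lb/h

Branch G total = 0.799×2470 = 1973.5 lb/h.
styrene in G = 0.225×1973.5 = 444.04 lb/h.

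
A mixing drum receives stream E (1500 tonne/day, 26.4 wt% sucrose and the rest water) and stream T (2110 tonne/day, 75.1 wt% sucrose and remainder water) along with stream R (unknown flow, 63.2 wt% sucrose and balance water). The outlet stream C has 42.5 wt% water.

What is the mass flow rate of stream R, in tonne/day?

1669 tonne/day

Let R be the unknown flow. Total out = 3610 + R.
water balance: 1629.4 + 0.368·R = 0.425·(3610 + R)
(0.368 − 0.425)·R = 0.425×3610 − 1629.4 = -95.14
R = -95.14 / -0.057 = 1669.1 tonne/day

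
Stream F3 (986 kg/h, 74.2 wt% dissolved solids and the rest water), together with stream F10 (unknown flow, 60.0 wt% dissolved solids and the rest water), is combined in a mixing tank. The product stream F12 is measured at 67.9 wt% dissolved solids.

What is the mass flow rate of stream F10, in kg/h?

786.3 kg/h

Let F10 be the unknown flow. Total out = 986 + F10.
dissolved solids balance: 731.61 + 0.600·F10 = 0.679·(986 + F10)
(0.600 − 0.679)·F10 = 0.679×986 − 731.61 = -62.118
F10 = -62.118 / -0.079 = 786.3 kg/h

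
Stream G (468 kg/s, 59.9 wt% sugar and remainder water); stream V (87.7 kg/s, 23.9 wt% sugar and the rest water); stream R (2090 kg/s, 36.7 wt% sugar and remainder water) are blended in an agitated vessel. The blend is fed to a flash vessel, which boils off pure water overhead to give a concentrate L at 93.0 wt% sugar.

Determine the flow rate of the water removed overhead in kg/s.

1497 kg/s

sugar entering = 468×0.599 + 87.7×0.239 + 2090×0.367 = 1068.3 kg/s.
All sugar reports to L, so L = 1068.3/0.930 = 1148.7 kg/s.
Total feed = 2645.7 kg/s; overhead = 2645.7 − 1148.7 = 1497 kg/s.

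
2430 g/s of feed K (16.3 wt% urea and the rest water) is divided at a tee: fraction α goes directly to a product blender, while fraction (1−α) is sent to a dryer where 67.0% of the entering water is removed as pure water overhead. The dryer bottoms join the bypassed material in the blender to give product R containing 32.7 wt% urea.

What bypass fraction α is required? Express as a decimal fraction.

0.106

All 2430×0.163 = 396.09 g/s of urea reaches R, so R = 396.09/0.327 = 1211.3 g/s and vapour = 1218.7 g/s.
The evaporator receives (1−α)·2430 of feed at 0.837 water and removes 0.670 of that water:
0.670×0.837×(1−α)×2430 = 1218.7
(1−α) = 1218.7/1362.7 = 0.8943;  α = 0.1057.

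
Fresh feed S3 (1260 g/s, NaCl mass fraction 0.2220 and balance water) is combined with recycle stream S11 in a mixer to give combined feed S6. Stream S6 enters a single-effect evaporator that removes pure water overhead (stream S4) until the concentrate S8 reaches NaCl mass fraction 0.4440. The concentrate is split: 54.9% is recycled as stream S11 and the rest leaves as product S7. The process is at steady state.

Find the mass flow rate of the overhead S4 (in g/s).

630 g/s

Overall NaCl balance (none leaves overhead): NaCl in fresh feed = NaCl in product, i.e. 1260×0.222 = (1−0.549)·S8·0.444.
S8 = 279.72/(0.444×0.451) = 1396.9 g/s.
Recycle S11 = 0.549×1396.9 = 766.9 g/s.
Combined feed S6 = 1260 + 766.9 = 2026.9 g/s.
Overhead S4 = S6 − S8 = 2026.9 − 1396.9 = 630 g/s.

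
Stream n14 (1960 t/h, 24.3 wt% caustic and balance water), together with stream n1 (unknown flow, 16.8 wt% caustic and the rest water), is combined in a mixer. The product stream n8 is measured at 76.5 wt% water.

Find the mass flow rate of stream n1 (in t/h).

234 t/h

Let n1 be the unknown flow. Total out = 1960 + n1.
water balance: 1483.7 + 0.832·n1 = 0.765·(1960 + n1)
(0.832 − 0.765)·n1 = 0.765×1960 − 1483.7 = 15.68
n1 = 15.68 / 0.067 = 234.03 t/h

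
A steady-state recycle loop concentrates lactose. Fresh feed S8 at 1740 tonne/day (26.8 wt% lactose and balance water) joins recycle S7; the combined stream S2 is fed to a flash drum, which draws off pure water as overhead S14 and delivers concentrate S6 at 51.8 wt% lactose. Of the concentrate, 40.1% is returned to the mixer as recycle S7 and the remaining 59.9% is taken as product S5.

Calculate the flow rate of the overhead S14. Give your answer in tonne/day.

839.8 tonne/day

Overall lactose balance (none leaves overhead): lactose in fresh feed = lactose in product, i.e. 1740×0.268 = (1−0.401)·S6·0.518.
S6 = 466.32/(0.518×0.599) = 1502.9 tonne/day.
Recycle S7 = 0.401×1502.9 = 602.66 tonne/day.
Combined feed S2 = 1740 + 602.66 = 2342.7 tonne/day.
Overhead S14 = S2 − S6 = 2342.7 − 1502.9 = 839.77 tonne/day.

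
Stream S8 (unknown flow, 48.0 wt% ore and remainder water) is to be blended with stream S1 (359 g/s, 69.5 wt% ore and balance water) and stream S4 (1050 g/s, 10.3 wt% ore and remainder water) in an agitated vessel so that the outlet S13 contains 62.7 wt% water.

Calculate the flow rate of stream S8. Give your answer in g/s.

Let S8 be the unknown flow. Total out = 1409 + S8.
water balance: 1051.3 + 0.520·S8 = 0.627·(1409 + S8)
(0.520 − 0.627)·S8 = 0.627×1409 − 1051.3 = -167.9
S8 = -167.9 / -0.107 = 1569.2 g/s

1569 g/s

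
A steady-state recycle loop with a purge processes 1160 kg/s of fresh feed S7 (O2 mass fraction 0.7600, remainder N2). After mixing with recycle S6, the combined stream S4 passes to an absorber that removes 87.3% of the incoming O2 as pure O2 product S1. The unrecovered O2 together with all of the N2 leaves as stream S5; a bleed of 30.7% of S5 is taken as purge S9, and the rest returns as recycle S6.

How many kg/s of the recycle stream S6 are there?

N2 enters only via S7 and leaves only via the purge: 1160×0.240 = 0.307×(N2 in S5), and the absorber passes all N2, so N2 in S4 = N2 in S5 = 906.84 kg/s.
O2 in S4: m_A = 1160×0.760 + (1−0.307)·(1−0.873)·m_A, so m_A = 881.6/0.9120 = 966.68 kg/s.
S5 = (1−0.873)×966.68 + 906.84 = 1029.6 kg/s.
Recycle S6 = (1−0.307)×1029.6 = 713.52 kg/s.

713.5 kg/s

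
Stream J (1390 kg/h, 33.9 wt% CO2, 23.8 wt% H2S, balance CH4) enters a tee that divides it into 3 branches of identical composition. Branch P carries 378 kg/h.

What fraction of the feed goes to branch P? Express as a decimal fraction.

0.272

Fraction to P = 378/1390 = 0.2719.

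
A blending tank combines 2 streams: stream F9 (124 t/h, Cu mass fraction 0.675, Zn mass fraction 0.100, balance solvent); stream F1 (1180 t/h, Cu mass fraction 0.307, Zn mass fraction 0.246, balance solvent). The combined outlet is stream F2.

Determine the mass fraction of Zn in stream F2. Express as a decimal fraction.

0.232

Total flow out = 124 + 1180 = 1304 t/h.
Zn in = 124×0.100 + 1180×0.246 = 302.68 t/h.
Zn mass fraction in F2 = 302.68/1304 = 0.232.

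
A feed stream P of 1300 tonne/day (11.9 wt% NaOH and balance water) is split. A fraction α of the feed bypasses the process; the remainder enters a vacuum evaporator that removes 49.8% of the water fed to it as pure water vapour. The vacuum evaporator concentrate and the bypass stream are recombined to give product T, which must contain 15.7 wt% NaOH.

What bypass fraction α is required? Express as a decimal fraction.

All 1300×0.119 = 154.7 tonne/day of NaOH reaches T, so T = 154.7/0.157 = 985.35 tonne/day and vapour = 314.65 tonne/day.
The evaporator receives (1−α)·1300 of feed at 0.881 water and removes 0.498 of that water:
0.498×0.881×(1−α)×1300 = 314.65
(1−α) = 314.65/570.36 = 0.5517;  α = 0.4483.

0.448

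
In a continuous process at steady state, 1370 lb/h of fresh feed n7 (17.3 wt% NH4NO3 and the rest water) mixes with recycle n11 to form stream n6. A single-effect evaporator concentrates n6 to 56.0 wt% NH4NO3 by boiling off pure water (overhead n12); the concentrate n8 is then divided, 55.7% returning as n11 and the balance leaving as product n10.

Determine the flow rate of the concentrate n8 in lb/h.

955.4 lb/h

Overall NH4NO3 balance (none leaves overhead): NH4NO3 in fresh feed = NH4NO3 in product, i.e. 1370×0.173 = (1−0.557)·n8·0.560.
n8 = 237.01/(0.560×0.443) = 955.38 lb/h.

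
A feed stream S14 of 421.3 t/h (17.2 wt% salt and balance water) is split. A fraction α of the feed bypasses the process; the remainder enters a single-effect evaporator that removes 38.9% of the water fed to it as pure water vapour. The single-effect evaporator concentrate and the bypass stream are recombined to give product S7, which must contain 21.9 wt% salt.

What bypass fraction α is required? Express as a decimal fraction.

All 421.3×0.172 = 72.464 t/h of salt reaches S7, so S7 = 72.464/0.219 = 330.88 t/h and vapour = 90.416 t/h.
The evaporator receives (1−α)·421.3 of feed at 0.828 water and removes 0.389 of that water:
0.389×0.828×(1−α)×421.3 = 90.416
(1−α) = 90.416/135.7 = 0.6663;  α = 0.3337.

0.334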